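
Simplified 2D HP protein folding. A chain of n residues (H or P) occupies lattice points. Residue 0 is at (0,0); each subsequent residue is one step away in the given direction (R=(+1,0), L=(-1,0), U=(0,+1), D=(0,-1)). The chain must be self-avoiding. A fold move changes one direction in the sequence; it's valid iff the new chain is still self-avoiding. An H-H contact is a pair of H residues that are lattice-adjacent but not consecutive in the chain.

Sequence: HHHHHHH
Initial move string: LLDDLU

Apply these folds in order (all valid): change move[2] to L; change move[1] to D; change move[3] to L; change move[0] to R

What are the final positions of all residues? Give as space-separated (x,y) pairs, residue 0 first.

Answer: (0,0) (1,0) (1,-1) (0,-1) (-1,-1) (-2,-1) (-2,0)

Derivation:
Initial moves: LLDDLU
Fold: move[2]->L => LLLDLU (positions: [(0, 0), (-1, 0), (-2, 0), (-3, 0), (-3, -1), (-4, -1), (-4, 0)])
Fold: move[1]->D => LDLDLU (positions: [(0, 0), (-1, 0), (-1, -1), (-2, -1), (-2, -2), (-3, -2), (-3, -1)])
Fold: move[3]->L => LDLLLU (positions: [(0, 0), (-1, 0), (-1, -1), (-2, -1), (-3, -1), (-4, -1), (-4, 0)])
Fold: move[0]->R => RDLLLU (positions: [(0, 0), (1, 0), (1, -1), (0, -1), (-1, -1), (-2, -1), (-2, 0)])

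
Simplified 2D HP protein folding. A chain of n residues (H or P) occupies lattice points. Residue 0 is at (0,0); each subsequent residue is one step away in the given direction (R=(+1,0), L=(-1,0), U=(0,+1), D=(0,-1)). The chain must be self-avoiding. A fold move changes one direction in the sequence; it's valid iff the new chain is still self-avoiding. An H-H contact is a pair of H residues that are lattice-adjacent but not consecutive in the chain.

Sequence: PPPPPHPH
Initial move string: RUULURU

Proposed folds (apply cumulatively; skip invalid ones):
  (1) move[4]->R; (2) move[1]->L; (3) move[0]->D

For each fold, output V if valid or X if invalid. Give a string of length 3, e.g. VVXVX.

Answer: XXX

Derivation:
Initial: RUULURU -> [(0, 0), (1, 0), (1, 1), (1, 2), (0, 2), (0, 3), (1, 3), (1, 4)]
Fold 1: move[4]->R => RUULRRU INVALID (collision), skipped
Fold 2: move[1]->L => RLULURU INVALID (collision), skipped
Fold 3: move[0]->D => DUULURU INVALID (collision), skipped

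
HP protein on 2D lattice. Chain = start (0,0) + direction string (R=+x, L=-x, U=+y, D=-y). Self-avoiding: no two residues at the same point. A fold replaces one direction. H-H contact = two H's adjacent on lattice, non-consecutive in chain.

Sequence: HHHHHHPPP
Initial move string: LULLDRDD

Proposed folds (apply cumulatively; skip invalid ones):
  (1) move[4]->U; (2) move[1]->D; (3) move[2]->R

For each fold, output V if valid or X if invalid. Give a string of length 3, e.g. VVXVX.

Answer: XVX

Derivation:
Initial: LULLDRDD -> [(0, 0), (-1, 0), (-1, 1), (-2, 1), (-3, 1), (-3, 0), (-2, 0), (-2, -1), (-2, -2)]
Fold 1: move[4]->U => LULLURDD INVALID (collision), skipped
Fold 2: move[1]->D => LDLLDRDD VALID
Fold 3: move[2]->R => LDRLDRDD INVALID (collision), skipped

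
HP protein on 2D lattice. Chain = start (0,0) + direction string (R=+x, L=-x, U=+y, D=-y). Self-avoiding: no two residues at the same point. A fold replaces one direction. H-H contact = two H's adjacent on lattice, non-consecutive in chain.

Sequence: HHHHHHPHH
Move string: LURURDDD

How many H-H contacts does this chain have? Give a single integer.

Positions: [(0, 0), (-1, 0), (-1, 1), (0, 1), (0, 2), (1, 2), (1, 1), (1, 0), (1, -1)]
H-H contact: residue 0 @(0,0) - residue 7 @(1, 0)
H-H contact: residue 0 @(0,0) - residue 3 @(0, 1)

Answer: 2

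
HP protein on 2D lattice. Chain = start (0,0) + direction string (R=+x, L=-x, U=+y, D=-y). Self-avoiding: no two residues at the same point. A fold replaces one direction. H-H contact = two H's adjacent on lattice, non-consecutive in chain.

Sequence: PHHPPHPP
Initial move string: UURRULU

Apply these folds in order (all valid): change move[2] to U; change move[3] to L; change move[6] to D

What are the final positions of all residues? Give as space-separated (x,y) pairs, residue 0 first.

Answer: (0,0) (0,1) (0,2) (0,3) (-1,3) (-1,4) (-2,4) (-2,3)

Derivation:
Initial moves: UURRULU
Fold: move[2]->U => UUURULU (positions: [(0, 0), (0, 1), (0, 2), (0, 3), (1, 3), (1, 4), (0, 4), (0, 5)])
Fold: move[3]->L => UUULULU (positions: [(0, 0), (0, 1), (0, 2), (0, 3), (-1, 3), (-1, 4), (-2, 4), (-2, 5)])
Fold: move[6]->D => UUULULD (positions: [(0, 0), (0, 1), (0, 2), (0, 3), (-1, 3), (-1, 4), (-2, 4), (-2, 3)])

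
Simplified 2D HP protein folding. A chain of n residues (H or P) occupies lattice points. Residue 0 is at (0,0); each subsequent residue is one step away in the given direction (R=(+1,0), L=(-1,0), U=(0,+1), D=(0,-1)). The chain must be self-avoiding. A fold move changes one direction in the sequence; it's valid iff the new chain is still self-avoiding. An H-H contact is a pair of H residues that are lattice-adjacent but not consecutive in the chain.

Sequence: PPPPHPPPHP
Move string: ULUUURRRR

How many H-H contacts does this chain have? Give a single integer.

Answer: 0

Derivation:
Positions: [(0, 0), (0, 1), (-1, 1), (-1, 2), (-1, 3), (-1, 4), (0, 4), (1, 4), (2, 4), (3, 4)]
No H-H contacts found.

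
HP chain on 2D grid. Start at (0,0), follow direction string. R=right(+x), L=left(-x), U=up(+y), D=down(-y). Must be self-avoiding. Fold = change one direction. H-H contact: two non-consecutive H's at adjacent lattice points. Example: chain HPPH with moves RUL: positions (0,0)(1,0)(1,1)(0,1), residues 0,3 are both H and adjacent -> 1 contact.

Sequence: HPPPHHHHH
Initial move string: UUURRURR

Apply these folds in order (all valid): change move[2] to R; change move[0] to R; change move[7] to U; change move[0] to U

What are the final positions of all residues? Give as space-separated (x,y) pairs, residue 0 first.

Answer: (0,0) (0,1) (0,2) (1,2) (2,2) (3,2) (3,3) (4,3) (4,4)

Derivation:
Initial moves: UUURRURR
Fold: move[2]->R => UURRRURR (positions: [(0, 0), (0, 1), (0, 2), (1, 2), (2, 2), (3, 2), (3, 3), (4, 3), (5, 3)])
Fold: move[0]->R => RURRRURR (positions: [(0, 0), (1, 0), (1, 1), (2, 1), (3, 1), (4, 1), (4, 2), (5, 2), (6, 2)])
Fold: move[7]->U => RURRRURU (positions: [(0, 0), (1, 0), (1, 1), (2, 1), (3, 1), (4, 1), (4, 2), (5, 2), (5, 3)])
Fold: move[0]->U => UURRRURU (positions: [(0, 0), (0, 1), (0, 2), (1, 2), (2, 2), (3, 2), (3, 3), (4, 3), (4, 4)])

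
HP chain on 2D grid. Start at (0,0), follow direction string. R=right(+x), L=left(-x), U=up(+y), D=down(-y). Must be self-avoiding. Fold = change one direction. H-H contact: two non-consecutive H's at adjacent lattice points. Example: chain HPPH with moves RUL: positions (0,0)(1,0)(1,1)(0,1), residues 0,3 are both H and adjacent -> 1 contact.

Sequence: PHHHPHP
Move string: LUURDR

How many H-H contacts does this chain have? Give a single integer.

Answer: 1

Derivation:
Positions: [(0, 0), (-1, 0), (-1, 1), (-1, 2), (0, 2), (0, 1), (1, 1)]
H-H contact: residue 2 @(-1,1) - residue 5 @(0, 1)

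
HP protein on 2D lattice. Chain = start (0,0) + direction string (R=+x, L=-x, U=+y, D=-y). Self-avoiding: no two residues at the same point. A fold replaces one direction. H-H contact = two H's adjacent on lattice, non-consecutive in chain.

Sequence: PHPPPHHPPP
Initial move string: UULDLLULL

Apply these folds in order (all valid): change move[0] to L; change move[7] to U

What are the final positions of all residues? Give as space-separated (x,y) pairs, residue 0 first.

Initial moves: UULDLLULL
Fold: move[0]->L => LULDLLULL (positions: [(0, 0), (-1, 0), (-1, 1), (-2, 1), (-2, 0), (-3, 0), (-4, 0), (-4, 1), (-5, 1), (-6, 1)])
Fold: move[7]->U => LULDLLUUL (positions: [(0, 0), (-1, 0), (-1, 1), (-2, 1), (-2, 0), (-3, 0), (-4, 0), (-4, 1), (-4, 2), (-5, 2)])

Answer: (0,0) (-1,0) (-1,1) (-2,1) (-2,0) (-3,0) (-4,0) (-4,1) (-4,2) (-5,2)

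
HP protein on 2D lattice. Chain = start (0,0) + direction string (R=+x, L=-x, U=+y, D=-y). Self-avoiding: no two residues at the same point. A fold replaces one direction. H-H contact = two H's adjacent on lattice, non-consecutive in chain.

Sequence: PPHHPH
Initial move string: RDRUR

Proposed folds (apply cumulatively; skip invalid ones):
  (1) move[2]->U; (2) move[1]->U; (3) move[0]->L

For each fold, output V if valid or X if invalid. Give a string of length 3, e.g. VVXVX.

Initial: RDRUR -> [(0, 0), (1, 0), (1, -1), (2, -1), (2, 0), (3, 0)]
Fold 1: move[2]->U => RDUUR INVALID (collision), skipped
Fold 2: move[1]->U => RURUR VALID
Fold 3: move[0]->L => LURUR VALID

Answer: XVV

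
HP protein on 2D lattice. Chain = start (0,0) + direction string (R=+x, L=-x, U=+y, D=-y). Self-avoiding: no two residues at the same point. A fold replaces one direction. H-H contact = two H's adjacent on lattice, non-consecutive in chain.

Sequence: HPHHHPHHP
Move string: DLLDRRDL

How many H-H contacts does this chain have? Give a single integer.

Answer: 0

Derivation:
Positions: [(0, 0), (0, -1), (-1, -1), (-2, -1), (-2, -2), (-1, -2), (0, -2), (0, -3), (-1, -3)]
No H-H contacts found.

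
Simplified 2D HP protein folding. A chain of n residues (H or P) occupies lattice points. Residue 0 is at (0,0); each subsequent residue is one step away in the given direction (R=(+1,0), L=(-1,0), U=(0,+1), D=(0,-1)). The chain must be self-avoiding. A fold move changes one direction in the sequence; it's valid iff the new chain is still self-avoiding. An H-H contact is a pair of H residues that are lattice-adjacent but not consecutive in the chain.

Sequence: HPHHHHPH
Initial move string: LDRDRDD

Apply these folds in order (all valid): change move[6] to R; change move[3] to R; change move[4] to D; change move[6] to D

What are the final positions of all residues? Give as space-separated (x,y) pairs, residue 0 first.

Initial moves: LDRDRDD
Fold: move[6]->R => LDRDRDR (positions: [(0, 0), (-1, 0), (-1, -1), (0, -1), (0, -2), (1, -2), (1, -3), (2, -3)])
Fold: move[3]->R => LDRRRDR (positions: [(0, 0), (-1, 0), (-1, -1), (0, -1), (1, -1), (2, -1), (2, -2), (3, -2)])
Fold: move[4]->D => LDRRDDR (positions: [(0, 0), (-1, 0), (-1, -1), (0, -1), (1, -1), (1, -2), (1, -3), (2, -3)])
Fold: move[6]->D => LDRRDDD (positions: [(0, 0), (-1, 0), (-1, -1), (0, -1), (1, -1), (1, -2), (1, -3), (1, -4)])

Answer: (0,0) (-1,0) (-1,-1) (0,-1) (1,-1) (1,-2) (1,-3) (1,-4)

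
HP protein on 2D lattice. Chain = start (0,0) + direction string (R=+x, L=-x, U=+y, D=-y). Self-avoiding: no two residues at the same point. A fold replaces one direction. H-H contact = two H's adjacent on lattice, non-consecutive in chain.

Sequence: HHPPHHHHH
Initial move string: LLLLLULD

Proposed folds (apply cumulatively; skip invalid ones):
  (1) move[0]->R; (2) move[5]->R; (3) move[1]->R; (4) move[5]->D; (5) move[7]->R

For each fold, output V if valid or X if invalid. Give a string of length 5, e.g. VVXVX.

Initial: LLLLLULD -> [(0, 0), (-1, 0), (-2, 0), (-3, 0), (-4, 0), (-5, 0), (-5, 1), (-6, 1), (-6, 0)]
Fold 1: move[0]->R => RLLLLULD INVALID (collision), skipped
Fold 2: move[5]->R => LLLLLRLD INVALID (collision), skipped
Fold 3: move[1]->R => LRLLLULD INVALID (collision), skipped
Fold 4: move[5]->D => LLLLLDLD VALID
Fold 5: move[7]->R => LLLLLDLR INVALID (collision), skipped

Answer: XXXVX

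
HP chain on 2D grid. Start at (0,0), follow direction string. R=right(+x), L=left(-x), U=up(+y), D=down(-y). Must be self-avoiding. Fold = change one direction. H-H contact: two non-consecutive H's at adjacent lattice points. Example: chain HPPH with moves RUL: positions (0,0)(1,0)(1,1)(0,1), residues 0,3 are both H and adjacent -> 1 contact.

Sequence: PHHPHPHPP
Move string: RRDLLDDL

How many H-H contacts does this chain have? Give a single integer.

Positions: [(0, 0), (1, 0), (2, 0), (2, -1), (1, -1), (0, -1), (0, -2), (0, -3), (-1, -3)]
H-H contact: residue 1 @(1,0) - residue 4 @(1, -1)

Answer: 1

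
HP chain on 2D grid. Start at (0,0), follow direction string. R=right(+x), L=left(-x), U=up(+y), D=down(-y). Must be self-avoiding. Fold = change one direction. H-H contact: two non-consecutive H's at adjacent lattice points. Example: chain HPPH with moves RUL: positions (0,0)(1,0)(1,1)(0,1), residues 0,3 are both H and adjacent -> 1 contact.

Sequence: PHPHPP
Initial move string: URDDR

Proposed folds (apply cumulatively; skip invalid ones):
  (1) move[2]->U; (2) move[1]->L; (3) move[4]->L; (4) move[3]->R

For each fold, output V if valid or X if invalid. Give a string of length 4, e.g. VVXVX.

Initial: URDDR -> [(0, 0), (0, 1), (1, 1), (1, 0), (1, -1), (2, -1)]
Fold 1: move[2]->U => URUDR INVALID (collision), skipped
Fold 2: move[1]->L => ULDDR VALID
Fold 3: move[4]->L => ULDDL VALID
Fold 4: move[3]->R => ULDRL INVALID (collision), skipped

Answer: XVVX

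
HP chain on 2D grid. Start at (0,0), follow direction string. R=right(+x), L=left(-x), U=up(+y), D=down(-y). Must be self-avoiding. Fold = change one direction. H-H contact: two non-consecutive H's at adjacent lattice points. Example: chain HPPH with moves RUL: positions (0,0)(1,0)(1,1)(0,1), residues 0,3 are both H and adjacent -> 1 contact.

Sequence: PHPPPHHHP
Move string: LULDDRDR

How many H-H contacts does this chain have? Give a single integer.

Answer: 1

Derivation:
Positions: [(0, 0), (-1, 0), (-1, 1), (-2, 1), (-2, 0), (-2, -1), (-1, -1), (-1, -2), (0, -2)]
H-H contact: residue 1 @(-1,0) - residue 6 @(-1, -1)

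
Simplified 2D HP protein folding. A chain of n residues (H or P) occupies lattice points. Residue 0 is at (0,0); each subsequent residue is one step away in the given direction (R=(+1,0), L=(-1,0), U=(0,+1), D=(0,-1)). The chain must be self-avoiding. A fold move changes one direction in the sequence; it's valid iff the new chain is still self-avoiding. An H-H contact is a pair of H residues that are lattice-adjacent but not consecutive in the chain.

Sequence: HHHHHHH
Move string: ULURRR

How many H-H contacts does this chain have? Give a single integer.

Answer: 1

Derivation:
Positions: [(0, 0), (0, 1), (-1, 1), (-1, 2), (0, 2), (1, 2), (2, 2)]
H-H contact: residue 1 @(0,1) - residue 4 @(0, 2)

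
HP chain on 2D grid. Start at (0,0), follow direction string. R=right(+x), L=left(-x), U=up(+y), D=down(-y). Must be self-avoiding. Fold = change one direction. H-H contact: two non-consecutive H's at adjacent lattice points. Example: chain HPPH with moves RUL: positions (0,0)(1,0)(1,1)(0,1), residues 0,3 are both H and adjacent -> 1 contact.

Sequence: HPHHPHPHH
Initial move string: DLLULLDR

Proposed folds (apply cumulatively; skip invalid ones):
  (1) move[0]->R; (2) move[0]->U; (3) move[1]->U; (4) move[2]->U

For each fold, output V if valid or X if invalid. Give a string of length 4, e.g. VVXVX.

Answer: XVVV

Derivation:
Initial: DLLULLDR -> [(0, 0), (0, -1), (-1, -1), (-2, -1), (-2, 0), (-3, 0), (-4, 0), (-4, -1), (-3, -1)]
Fold 1: move[0]->R => RLLULLDR INVALID (collision), skipped
Fold 2: move[0]->U => ULLULLDR VALID
Fold 3: move[1]->U => UULULLDR VALID
Fold 4: move[2]->U => UUUULLDR VALID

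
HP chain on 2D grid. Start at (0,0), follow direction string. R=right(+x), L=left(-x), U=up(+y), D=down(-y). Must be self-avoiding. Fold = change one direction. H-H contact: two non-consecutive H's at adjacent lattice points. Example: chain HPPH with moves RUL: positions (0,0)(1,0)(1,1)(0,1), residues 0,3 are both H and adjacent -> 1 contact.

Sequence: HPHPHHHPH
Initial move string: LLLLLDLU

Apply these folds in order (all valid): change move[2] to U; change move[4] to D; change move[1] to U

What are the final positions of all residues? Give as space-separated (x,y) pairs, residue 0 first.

Answer: (0,0) (-1,0) (-1,1) (-1,2) (-2,2) (-2,1) (-2,0) (-3,0) (-3,1)

Derivation:
Initial moves: LLLLLDLU
Fold: move[2]->U => LLULLDLU (positions: [(0, 0), (-1, 0), (-2, 0), (-2, 1), (-3, 1), (-4, 1), (-4, 0), (-5, 0), (-5, 1)])
Fold: move[4]->D => LLULDDLU (positions: [(0, 0), (-1, 0), (-2, 0), (-2, 1), (-3, 1), (-3, 0), (-3, -1), (-4, -1), (-4, 0)])
Fold: move[1]->U => LUULDDLU (positions: [(0, 0), (-1, 0), (-1, 1), (-1, 2), (-2, 2), (-2, 1), (-2, 0), (-3, 0), (-3, 1)])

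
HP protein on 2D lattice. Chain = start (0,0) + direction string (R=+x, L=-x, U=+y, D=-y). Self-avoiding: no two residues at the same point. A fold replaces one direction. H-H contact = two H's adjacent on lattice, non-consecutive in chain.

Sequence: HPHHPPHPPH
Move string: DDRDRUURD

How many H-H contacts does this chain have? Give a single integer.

Positions: [(0, 0), (0, -1), (0, -2), (1, -2), (1, -3), (2, -3), (2, -2), (2, -1), (3, -1), (3, -2)]
H-H contact: residue 3 @(1,-2) - residue 6 @(2, -2)
H-H contact: residue 6 @(2,-2) - residue 9 @(3, -2)

Answer: 2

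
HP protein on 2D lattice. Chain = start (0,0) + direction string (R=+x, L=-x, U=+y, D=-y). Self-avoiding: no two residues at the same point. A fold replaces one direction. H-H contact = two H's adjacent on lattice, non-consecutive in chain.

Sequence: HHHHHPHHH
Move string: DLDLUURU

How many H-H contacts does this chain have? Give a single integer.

Answer: 2

Derivation:
Positions: [(0, 0), (0, -1), (-1, -1), (-1, -2), (-2, -2), (-2, -1), (-2, 0), (-1, 0), (-1, 1)]
H-H contact: residue 0 @(0,0) - residue 7 @(-1, 0)
H-H contact: residue 2 @(-1,-1) - residue 7 @(-1, 0)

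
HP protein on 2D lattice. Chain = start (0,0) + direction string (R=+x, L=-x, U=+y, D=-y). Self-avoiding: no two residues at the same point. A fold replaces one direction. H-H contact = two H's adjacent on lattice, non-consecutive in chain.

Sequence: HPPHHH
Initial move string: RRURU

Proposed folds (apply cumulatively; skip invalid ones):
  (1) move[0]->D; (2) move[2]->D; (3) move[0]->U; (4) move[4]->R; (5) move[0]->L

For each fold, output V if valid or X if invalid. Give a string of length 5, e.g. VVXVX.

Initial: RRURU -> [(0, 0), (1, 0), (2, 0), (2, 1), (3, 1), (3, 2)]
Fold 1: move[0]->D => DRURU VALID
Fold 2: move[2]->D => DRDRU VALID
Fold 3: move[0]->U => URDRU VALID
Fold 4: move[4]->R => URDRR VALID
Fold 5: move[0]->L => LRDRR INVALID (collision), skipped

Answer: VVVVX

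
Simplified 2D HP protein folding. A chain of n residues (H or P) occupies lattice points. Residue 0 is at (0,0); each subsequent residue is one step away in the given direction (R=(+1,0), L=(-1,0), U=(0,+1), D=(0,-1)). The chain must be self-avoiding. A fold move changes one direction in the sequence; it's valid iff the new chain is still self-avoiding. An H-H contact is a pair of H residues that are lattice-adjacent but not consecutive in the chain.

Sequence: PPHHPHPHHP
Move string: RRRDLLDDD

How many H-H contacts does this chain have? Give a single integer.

Positions: [(0, 0), (1, 0), (2, 0), (3, 0), (3, -1), (2, -1), (1, -1), (1, -2), (1, -3), (1, -4)]
H-H contact: residue 2 @(2,0) - residue 5 @(2, -1)

Answer: 1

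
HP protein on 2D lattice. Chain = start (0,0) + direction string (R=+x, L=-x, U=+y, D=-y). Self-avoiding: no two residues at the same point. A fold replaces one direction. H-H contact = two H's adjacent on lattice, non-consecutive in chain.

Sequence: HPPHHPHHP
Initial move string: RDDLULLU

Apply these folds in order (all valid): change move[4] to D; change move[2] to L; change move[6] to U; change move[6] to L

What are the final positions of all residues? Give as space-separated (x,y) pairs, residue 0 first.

Answer: (0,0) (1,0) (1,-1) (0,-1) (-1,-1) (-1,-2) (-2,-2) (-3,-2) (-3,-1)

Derivation:
Initial moves: RDDLULLU
Fold: move[4]->D => RDDLDLLU (positions: [(0, 0), (1, 0), (1, -1), (1, -2), (0, -2), (0, -3), (-1, -3), (-2, -3), (-2, -2)])
Fold: move[2]->L => RDLLDLLU (positions: [(0, 0), (1, 0), (1, -1), (0, -1), (-1, -1), (-1, -2), (-2, -2), (-3, -2), (-3, -1)])
Fold: move[6]->U => RDLLDLUU (positions: [(0, 0), (1, 0), (1, -1), (0, -1), (-1, -1), (-1, -2), (-2, -2), (-2, -1), (-2, 0)])
Fold: move[6]->L => RDLLDLLU (positions: [(0, 0), (1, 0), (1, -1), (0, -1), (-1, -1), (-1, -2), (-2, -2), (-3, -2), (-3, -1)])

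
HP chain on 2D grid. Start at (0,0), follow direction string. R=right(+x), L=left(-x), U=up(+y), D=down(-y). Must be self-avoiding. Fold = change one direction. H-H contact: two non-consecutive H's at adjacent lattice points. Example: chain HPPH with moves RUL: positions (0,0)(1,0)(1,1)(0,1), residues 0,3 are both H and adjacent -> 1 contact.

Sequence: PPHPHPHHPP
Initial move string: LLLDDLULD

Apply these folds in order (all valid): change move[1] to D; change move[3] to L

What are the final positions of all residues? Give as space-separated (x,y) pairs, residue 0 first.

Initial moves: LLLDDLULD
Fold: move[1]->D => LDLDDLULD (positions: [(0, 0), (-1, 0), (-1, -1), (-2, -1), (-2, -2), (-2, -3), (-3, -3), (-3, -2), (-4, -2), (-4, -3)])
Fold: move[3]->L => LDLLDLULD (positions: [(0, 0), (-1, 0), (-1, -1), (-2, -1), (-3, -1), (-3, -2), (-4, -2), (-4, -1), (-5, -1), (-5, -2)])

Answer: (0,0) (-1,0) (-1,-1) (-2,-1) (-3,-1) (-3,-2) (-4,-2) (-4,-1) (-5,-1) (-5,-2)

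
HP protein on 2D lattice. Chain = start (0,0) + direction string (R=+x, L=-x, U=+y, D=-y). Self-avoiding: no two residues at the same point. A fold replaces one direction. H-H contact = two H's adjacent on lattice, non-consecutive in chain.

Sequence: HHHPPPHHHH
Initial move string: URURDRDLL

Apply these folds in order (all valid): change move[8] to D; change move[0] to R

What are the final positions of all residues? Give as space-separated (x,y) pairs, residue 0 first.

Answer: (0,0) (1,0) (2,0) (2,1) (3,1) (3,0) (4,0) (4,-1) (3,-1) (3,-2)

Derivation:
Initial moves: URURDRDLL
Fold: move[8]->D => URURDRDLD (positions: [(0, 0), (0, 1), (1, 1), (1, 2), (2, 2), (2, 1), (3, 1), (3, 0), (2, 0), (2, -1)])
Fold: move[0]->R => RRURDRDLD (positions: [(0, 0), (1, 0), (2, 0), (2, 1), (3, 1), (3, 0), (4, 0), (4, -1), (3, -1), (3, -2)])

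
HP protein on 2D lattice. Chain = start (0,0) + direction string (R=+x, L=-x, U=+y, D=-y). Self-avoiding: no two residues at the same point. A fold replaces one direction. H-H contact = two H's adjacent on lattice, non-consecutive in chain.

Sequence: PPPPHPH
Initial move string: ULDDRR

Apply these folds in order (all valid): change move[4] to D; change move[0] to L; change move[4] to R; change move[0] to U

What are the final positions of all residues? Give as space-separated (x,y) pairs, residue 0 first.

Initial moves: ULDDRR
Fold: move[4]->D => ULDDDR (positions: [(0, 0), (0, 1), (-1, 1), (-1, 0), (-1, -1), (-1, -2), (0, -2)])
Fold: move[0]->L => LLDDDR (positions: [(0, 0), (-1, 0), (-2, 0), (-2, -1), (-2, -2), (-2, -3), (-1, -3)])
Fold: move[4]->R => LLDDRR (positions: [(0, 0), (-1, 0), (-2, 0), (-2, -1), (-2, -2), (-1, -2), (0, -2)])
Fold: move[0]->U => ULDDRR (positions: [(0, 0), (0, 1), (-1, 1), (-1, 0), (-1, -1), (0, -1), (1, -1)])

Answer: (0,0) (0,1) (-1,1) (-1,0) (-1,-1) (0,-1) (1,-1)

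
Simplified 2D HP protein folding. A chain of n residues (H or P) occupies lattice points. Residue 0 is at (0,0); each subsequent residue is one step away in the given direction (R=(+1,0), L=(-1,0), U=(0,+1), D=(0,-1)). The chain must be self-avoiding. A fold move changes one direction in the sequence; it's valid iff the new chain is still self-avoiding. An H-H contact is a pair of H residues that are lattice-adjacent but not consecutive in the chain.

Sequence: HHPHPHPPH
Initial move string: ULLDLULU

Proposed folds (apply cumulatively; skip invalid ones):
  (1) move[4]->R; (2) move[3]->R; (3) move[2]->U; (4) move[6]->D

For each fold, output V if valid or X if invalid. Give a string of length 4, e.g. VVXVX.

Initial: ULLDLULU -> [(0, 0), (0, 1), (-1, 1), (-2, 1), (-2, 0), (-3, 0), (-3, 1), (-4, 1), (-4, 2)]
Fold 1: move[4]->R => ULLDRULU INVALID (collision), skipped
Fold 2: move[3]->R => ULLRLULU INVALID (collision), skipped
Fold 3: move[2]->U => ULUDLULU INVALID (collision), skipped
Fold 4: move[6]->D => ULLDLUDU INVALID (collision), skipped

Answer: XXXX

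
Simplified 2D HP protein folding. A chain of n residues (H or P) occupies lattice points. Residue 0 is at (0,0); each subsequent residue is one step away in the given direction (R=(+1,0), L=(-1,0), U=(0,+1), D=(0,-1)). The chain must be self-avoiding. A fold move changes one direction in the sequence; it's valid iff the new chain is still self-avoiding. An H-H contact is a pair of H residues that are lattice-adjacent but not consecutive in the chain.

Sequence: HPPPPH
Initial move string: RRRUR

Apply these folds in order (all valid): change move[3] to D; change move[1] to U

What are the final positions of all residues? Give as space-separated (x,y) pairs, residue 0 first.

Answer: (0,0) (1,0) (1,1) (2,1) (2,0) (3,0)

Derivation:
Initial moves: RRRUR
Fold: move[3]->D => RRRDR (positions: [(0, 0), (1, 0), (2, 0), (3, 0), (3, -1), (4, -1)])
Fold: move[1]->U => RURDR (positions: [(0, 0), (1, 0), (1, 1), (2, 1), (2, 0), (3, 0)])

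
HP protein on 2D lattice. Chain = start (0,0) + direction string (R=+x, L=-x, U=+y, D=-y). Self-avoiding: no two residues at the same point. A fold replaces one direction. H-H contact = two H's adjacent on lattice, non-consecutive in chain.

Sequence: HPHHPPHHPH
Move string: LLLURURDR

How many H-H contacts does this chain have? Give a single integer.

Answer: 1

Derivation:
Positions: [(0, 0), (-1, 0), (-2, 0), (-3, 0), (-3, 1), (-2, 1), (-2, 2), (-1, 2), (-1, 1), (0, 1)]
H-H contact: residue 0 @(0,0) - residue 9 @(0, 1)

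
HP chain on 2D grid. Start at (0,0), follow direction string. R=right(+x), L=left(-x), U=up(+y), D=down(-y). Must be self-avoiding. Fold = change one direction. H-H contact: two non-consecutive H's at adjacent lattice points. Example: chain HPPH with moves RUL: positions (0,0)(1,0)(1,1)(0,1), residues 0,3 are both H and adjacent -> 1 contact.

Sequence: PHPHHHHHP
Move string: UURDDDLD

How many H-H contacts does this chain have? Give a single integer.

Answer: 1

Derivation:
Positions: [(0, 0), (0, 1), (0, 2), (1, 2), (1, 1), (1, 0), (1, -1), (0, -1), (0, -2)]
H-H contact: residue 1 @(0,1) - residue 4 @(1, 1)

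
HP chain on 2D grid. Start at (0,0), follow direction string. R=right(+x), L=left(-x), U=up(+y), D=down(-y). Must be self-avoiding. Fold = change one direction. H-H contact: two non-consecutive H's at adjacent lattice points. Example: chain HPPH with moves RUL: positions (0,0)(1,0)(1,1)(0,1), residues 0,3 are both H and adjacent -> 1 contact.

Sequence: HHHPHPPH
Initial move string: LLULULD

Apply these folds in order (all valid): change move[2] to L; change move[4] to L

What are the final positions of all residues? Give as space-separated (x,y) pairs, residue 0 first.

Initial moves: LLULULD
Fold: move[2]->L => LLLLULD (positions: [(0, 0), (-1, 0), (-2, 0), (-3, 0), (-4, 0), (-4, 1), (-5, 1), (-5, 0)])
Fold: move[4]->L => LLLLLLD (positions: [(0, 0), (-1, 0), (-2, 0), (-3, 0), (-4, 0), (-5, 0), (-6, 0), (-6, -1)])

Answer: (0,0) (-1,0) (-2,0) (-3,0) (-4,0) (-5,0) (-6,0) (-6,-1)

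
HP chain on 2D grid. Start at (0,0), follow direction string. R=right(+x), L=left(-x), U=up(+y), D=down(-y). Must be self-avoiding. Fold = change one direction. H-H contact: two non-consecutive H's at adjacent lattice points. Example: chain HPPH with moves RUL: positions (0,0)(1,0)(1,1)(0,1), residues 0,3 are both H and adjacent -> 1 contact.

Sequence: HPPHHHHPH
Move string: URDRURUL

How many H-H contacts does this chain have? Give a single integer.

Positions: [(0, 0), (0, 1), (1, 1), (1, 0), (2, 0), (2, 1), (3, 1), (3, 2), (2, 2)]
H-H contact: residue 0 @(0,0) - residue 3 @(1, 0)
H-H contact: residue 5 @(2,1) - residue 8 @(2, 2)

Answer: 2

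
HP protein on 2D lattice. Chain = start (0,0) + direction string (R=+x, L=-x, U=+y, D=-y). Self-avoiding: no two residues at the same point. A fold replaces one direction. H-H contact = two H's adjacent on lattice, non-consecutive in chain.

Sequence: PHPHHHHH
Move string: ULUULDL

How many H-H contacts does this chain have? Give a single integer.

Positions: [(0, 0), (0, 1), (-1, 1), (-1, 2), (-1, 3), (-2, 3), (-2, 2), (-3, 2)]
H-H contact: residue 3 @(-1,2) - residue 6 @(-2, 2)

Answer: 1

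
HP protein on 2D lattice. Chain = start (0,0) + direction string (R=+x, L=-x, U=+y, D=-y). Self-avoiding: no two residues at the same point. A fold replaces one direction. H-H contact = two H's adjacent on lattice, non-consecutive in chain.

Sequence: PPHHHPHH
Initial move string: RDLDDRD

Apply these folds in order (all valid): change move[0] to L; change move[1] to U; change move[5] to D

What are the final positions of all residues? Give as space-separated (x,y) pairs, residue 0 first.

Answer: (0,0) (-1,0) (-1,1) (-2,1) (-2,0) (-2,-1) (-2,-2) (-2,-3)

Derivation:
Initial moves: RDLDDRD
Fold: move[0]->L => LDLDDRD (positions: [(0, 0), (-1, 0), (-1, -1), (-2, -1), (-2, -2), (-2, -3), (-1, -3), (-1, -4)])
Fold: move[1]->U => LULDDRD (positions: [(0, 0), (-1, 0), (-1, 1), (-2, 1), (-2, 0), (-2, -1), (-1, -1), (-1, -2)])
Fold: move[5]->D => LULDDDD (positions: [(0, 0), (-1, 0), (-1, 1), (-2, 1), (-2, 0), (-2, -1), (-2, -2), (-2, -3)])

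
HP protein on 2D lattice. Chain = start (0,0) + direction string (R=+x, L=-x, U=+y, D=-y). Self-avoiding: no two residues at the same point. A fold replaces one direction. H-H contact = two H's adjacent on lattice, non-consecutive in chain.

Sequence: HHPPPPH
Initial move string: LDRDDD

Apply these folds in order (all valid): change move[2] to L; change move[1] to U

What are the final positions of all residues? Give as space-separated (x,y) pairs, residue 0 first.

Initial moves: LDRDDD
Fold: move[2]->L => LDLDDD (positions: [(0, 0), (-1, 0), (-1, -1), (-2, -1), (-2, -2), (-2, -3), (-2, -4)])
Fold: move[1]->U => LULDDD (positions: [(0, 0), (-1, 0), (-1, 1), (-2, 1), (-2, 0), (-2, -1), (-2, -2)])

Answer: (0,0) (-1,0) (-1,1) (-2,1) (-2,0) (-2,-1) (-2,-2)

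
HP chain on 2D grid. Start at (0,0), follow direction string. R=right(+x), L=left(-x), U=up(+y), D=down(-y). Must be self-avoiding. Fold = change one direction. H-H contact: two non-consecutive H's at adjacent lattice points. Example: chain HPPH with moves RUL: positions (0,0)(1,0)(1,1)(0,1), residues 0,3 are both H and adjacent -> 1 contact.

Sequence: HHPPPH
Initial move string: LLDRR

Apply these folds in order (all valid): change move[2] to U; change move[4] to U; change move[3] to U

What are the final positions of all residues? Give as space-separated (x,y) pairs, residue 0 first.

Initial moves: LLDRR
Fold: move[2]->U => LLURR (positions: [(0, 0), (-1, 0), (-2, 0), (-2, 1), (-1, 1), (0, 1)])
Fold: move[4]->U => LLURU (positions: [(0, 0), (-1, 0), (-2, 0), (-2, 1), (-1, 1), (-1, 2)])
Fold: move[3]->U => LLUUU (positions: [(0, 0), (-1, 0), (-2, 0), (-2, 1), (-2, 2), (-2, 3)])

Answer: (0,0) (-1,0) (-2,0) (-2,1) (-2,2) (-2,3)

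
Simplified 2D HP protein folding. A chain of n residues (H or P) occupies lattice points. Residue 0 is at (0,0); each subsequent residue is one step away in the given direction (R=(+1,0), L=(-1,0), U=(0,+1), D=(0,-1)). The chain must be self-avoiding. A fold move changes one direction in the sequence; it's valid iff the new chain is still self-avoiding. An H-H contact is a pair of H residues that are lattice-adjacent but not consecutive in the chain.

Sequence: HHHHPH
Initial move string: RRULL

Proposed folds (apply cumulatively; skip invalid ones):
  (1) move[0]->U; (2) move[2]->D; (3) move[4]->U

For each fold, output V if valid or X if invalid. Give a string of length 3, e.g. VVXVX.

Answer: VXV

Derivation:
Initial: RRULL -> [(0, 0), (1, 0), (2, 0), (2, 1), (1, 1), (0, 1)]
Fold 1: move[0]->U => URULL VALID
Fold 2: move[2]->D => URDLL INVALID (collision), skipped
Fold 3: move[4]->U => URULU VALID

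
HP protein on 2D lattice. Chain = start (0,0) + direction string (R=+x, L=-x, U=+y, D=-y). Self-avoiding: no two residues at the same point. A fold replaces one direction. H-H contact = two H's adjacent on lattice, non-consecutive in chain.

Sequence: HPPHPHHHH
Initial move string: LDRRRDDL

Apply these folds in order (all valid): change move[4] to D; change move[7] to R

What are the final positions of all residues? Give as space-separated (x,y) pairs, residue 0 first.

Answer: (0,0) (-1,0) (-1,-1) (0,-1) (1,-1) (1,-2) (1,-3) (1,-4) (2,-4)

Derivation:
Initial moves: LDRRRDDL
Fold: move[4]->D => LDRRDDDL (positions: [(0, 0), (-1, 0), (-1, -1), (0, -1), (1, -1), (1, -2), (1, -3), (1, -4), (0, -4)])
Fold: move[7]->R => LDRRDDDR (positions: [(0, 0), (-1, 0), (-1, -1), (0, -1), (1, -1), (1, -2), (1, -3), (1, -4), (2, -4)])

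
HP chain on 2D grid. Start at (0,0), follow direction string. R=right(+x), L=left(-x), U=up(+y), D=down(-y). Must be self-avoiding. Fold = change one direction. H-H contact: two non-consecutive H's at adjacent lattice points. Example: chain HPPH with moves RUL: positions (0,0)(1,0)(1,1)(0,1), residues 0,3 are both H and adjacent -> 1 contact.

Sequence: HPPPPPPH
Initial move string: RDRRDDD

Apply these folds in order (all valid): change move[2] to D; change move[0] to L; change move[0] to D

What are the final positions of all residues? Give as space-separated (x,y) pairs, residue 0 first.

Initial moves: RDRRDDD
Fold: move[2]->D => RDDRDDD (positions: [(0, 0), (1, 0), (1, -1), (1, -2), (2, -2), (2, -3), (2, -4), (2, -5)])
Fold: move[0]->L => LDDRDDD (positions: [(0, 0), (-1, 0), (-1, -1), (-1, -2), (0, -2), (0, -3), (0, -4), (0, -5)])
Fold: move[0]->D => DDDRDDD (positions: [(0, 0), (0, -1), (0, -2), (0, -3), (1, -3), (1, -4), (1, -5), (1, -6)])

Answer: (0,0) (0,-1) (0,-2) (0,-3) (1,-3) (1,-4) (1,-5) (1,-6)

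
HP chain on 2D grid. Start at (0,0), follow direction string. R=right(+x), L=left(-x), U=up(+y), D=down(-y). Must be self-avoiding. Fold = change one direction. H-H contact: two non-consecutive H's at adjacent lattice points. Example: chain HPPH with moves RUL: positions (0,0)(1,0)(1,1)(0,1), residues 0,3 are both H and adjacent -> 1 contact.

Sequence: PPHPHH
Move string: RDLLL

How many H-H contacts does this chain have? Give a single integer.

Positions: [(0, 0), (1, 0), (1, -1), (0, -1), (-1, -1), (-2, -1)]
No H-H contacts found.

Answer: 0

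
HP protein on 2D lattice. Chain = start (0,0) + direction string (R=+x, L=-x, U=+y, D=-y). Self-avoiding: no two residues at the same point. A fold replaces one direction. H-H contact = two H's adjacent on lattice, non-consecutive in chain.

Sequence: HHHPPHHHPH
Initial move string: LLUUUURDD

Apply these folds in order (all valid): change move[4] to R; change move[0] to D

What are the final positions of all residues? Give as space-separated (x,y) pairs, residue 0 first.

Initial moves: LLUUUURDD
Fold: move[4]->R => LLUURURDD (positions: [(0, 0), (-1, 0), (-2, 0), (-2, 1), (-2, 2), (-1, 2), (-1, 3), (0, 3), (0, 2), (0, 1)])
Fold: move[0]->D => DLUURURDD (positions: [(0, 0), (0, -1), (-1, -1), (-1, 0), (-1, 1), (0, 1), (0, 2), (1, 2), (1, 1), (1, 0)])

Answer: (0,0) (0,-1) (-1,-1) (-1,0) (-1,1) (0,1) (0,2) (1,2) (1,1) (1,0)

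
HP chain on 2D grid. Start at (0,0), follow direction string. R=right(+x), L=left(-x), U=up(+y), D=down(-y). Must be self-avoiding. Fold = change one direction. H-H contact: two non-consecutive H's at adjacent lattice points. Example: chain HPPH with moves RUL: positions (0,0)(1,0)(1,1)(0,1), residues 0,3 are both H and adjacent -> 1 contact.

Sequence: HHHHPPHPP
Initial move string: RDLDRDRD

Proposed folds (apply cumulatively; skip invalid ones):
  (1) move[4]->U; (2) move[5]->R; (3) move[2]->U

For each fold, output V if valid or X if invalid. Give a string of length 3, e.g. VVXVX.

Initial: RDLDRDRD -> [(0, 0), (1, 0), (1, -1), (0, -1), (0, -2), (1, -2), (1, -3), (2, -3), (2, -4)]
Fold 1: move[4]->U => RDLDUDRD INVALID (collision), skipped
Fold 2: move[5]->R => RDLDRRRD VALID
Fold 3: move[2]->U => RDUDRRRD INVALID (collision), skipped

Answer: XVX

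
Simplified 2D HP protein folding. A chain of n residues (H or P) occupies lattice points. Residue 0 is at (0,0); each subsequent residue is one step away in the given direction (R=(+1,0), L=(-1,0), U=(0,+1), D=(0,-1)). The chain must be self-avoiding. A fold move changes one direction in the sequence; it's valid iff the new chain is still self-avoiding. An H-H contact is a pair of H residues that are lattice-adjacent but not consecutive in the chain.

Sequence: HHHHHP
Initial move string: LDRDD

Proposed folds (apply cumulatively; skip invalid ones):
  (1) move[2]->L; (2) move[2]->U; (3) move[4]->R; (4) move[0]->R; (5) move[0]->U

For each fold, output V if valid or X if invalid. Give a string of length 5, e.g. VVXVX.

Answer: VXVVX

Derivation:
Initial: LDRDD -> [(0, 0), (-1, 0), (-1, -1), (0, -1), (0, -2), (0, -3)]
Fold 1: move[2]->L => LDLDD VALID
Fold 2: move[2]->U => LDUDD INVALID (collision), skipped
Fold 3: move[4]->R => LDLDR VALID
Fold 4: move[0]->R => RDLDR VALID
Fold 5: move[0]->U => UDLDR INVALID (collision), skipped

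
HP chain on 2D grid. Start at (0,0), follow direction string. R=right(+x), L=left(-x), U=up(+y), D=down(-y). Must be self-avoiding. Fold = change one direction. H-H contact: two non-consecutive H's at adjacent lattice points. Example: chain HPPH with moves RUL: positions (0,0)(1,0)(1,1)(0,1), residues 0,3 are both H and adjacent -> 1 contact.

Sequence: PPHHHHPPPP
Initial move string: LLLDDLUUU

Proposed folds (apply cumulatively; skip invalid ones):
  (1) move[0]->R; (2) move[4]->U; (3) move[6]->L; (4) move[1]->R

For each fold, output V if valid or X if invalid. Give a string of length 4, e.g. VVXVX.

Initial: LLLDDLUUU -> [(0, 0), (-1, 0), (-2, 0), (-3, 0), (-3, -1), (-3, -2), (-4, -2), (-4, -1), (-4, 0), (-4, 1)]
Fold 1: move[0]->R => RLLDDLUUU INVALID (collision), skipped
Fold 2: move[4]->U => LLLDULUUU INVALID (collision), skipped
Fold 3: move[6]->L => LLLDDLLUU VALID
Fold 4: move[1]->R => LRLDDLLUU INVALID (collision), skipped

Answer: XXVX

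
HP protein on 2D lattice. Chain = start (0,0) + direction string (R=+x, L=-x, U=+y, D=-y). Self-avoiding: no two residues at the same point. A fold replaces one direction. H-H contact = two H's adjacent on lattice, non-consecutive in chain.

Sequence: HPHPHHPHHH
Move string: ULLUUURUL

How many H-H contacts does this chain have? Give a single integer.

Answer: 0

Derivation:
Positions: [(0, 0), (0, 1), (-1, 1), (-2, 1), (-2, 2), (-2, 3), (-2, 4), (-1, 4), (-1, 5), (-2, 5)]
No H-H contacts found.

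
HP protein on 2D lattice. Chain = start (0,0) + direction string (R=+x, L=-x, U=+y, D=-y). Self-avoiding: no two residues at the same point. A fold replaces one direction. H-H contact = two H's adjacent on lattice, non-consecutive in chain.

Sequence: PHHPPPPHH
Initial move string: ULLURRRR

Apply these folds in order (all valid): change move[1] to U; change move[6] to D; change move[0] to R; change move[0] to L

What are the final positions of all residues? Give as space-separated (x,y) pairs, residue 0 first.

Answer: (0,0) (-1,0) (-1,1) (-2,1) (-2,2) (-1,2) (0,2) (0,1) (1,1)

Derivation:
Initial moves: ULLURRRR
Fold: move[1]->U => UULURRRR (positions: [(0, 0), (0, 1), (0, 2), (-1, 2), (-1, 3), (0, 3), (1, 3), (2, 3), (3, 3)])
Fold: move[6]->D => UULURRDR (positions: [(0, 0), (0, 1), (0, 2), (-1, 2), (-1, 3), (0, 3), (1, 3), (1, 2), (2, 2)])
Fold: move[0]->R => RULURRDR (positions: [(0, 0), (1, 0), (1, 1), (0, 1), (0, 2), (1, 2), (2, 2), (2, 1), (3, 1)])
Fold: move[0]->L => LULURRDR (positions: [(0, 0), (-1, 0), (-1, 1), (-2, 1), (-2, 2), (-1, 2), (0, 2), (0, 1), (1, 1)])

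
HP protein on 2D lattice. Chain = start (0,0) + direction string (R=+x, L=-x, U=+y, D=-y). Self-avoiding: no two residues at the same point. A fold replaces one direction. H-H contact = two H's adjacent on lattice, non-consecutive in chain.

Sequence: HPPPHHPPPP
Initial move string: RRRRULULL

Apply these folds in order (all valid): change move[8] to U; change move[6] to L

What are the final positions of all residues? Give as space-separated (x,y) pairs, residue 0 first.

Answer: (0,0) (1,0) (2,0) (3,0) (4,0) (4,1) (3,1) (2,1) (1,1) (1,2)

Derivation:
Initial moves: RRRRULULL
Fold: move[8]->U => RRRRULULU (positions: [(0, 0), (1, 0), (2, 0), (3, 0), (4, 0), (4, 1), (3, 1), (3, 2), (2, 2), (2, 3)])
Fold: move[6]->L => RRRRULLLU (positions: [(0, 0), (1, 0), (2, 0), (3, 0), (4, 0), (4, 1), (3, 1), (2, 1), (1, 1), (1, 2)])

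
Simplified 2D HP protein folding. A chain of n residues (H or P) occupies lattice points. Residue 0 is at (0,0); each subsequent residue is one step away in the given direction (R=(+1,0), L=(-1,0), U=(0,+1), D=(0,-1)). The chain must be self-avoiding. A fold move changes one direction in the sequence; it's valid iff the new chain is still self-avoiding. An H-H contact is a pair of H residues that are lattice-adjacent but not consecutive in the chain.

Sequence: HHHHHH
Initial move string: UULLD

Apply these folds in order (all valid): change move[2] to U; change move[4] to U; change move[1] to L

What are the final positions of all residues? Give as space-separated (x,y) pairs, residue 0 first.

Initial moves: UULLD
Fold: move[2]->U => UUULD (positions: [(0, 0), (0, 1), (0, 2), (0, 3), (-1, 3), (-1, 2)])
Fold: move[4]->U => UUULU (positions: [(0, 0), (0, 1), (0, 2), (0, 3), (-1, 3), (-1, 4)])
Fold: move[1]->L => ULULU (positions: [(0, 0), (0, 1), (-1, 1), (-1, 2), (-2, 2), (-2, 3)])

Answer: (0,0) (0,1) (-1,1) (-1,2) (-2,2) (-2,3)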